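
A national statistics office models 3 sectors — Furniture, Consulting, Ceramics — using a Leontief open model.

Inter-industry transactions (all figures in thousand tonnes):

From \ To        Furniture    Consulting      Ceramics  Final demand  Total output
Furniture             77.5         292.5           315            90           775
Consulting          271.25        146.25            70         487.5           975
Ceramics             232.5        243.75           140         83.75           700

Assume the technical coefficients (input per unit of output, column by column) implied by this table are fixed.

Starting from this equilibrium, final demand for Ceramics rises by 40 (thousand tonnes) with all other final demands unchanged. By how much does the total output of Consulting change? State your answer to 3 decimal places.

Technical coefficients a_ij = z_ij / X_j:
  a_11 = 77.5/775 = 0.10, a_21 = 271.25/775 = 0.35, a_31 = 232.5/775 = 0.30
  a_12 = 292.5/975 = 0.30, a_22 = 146.25/975 = 0.15, a_32 = 243.75/975 = 0.25
  a_13 = 315/700 = 0.45, a_23 = 70/700 = 0.10, a_33 = 140/700 = 0.20
I − A =
  [   0.90    -0.30    -0.45]
  [  -0.35     0.85    -0.10]
  [  -0.30    -0.25     0.80]
Cofactors of I−A, C_ij = (−1)^(i+j)·(minor ij) (rows/columns in the sector order above):
  C_11 = (0.85)(0.80) − (-0.10)(-0.25) = 0.6550
  C_12 = −[(-0.35)(0.80) − (-0.10)(-0.30)] = 0.3100
  C_13 = (-0.35)(-0.25) − (0.85)(-0.30) = 0.3425
  C_21 = −[(-0.30)(0.80) − (-0.45)(-0.25)] = 0.3525
  C_22 = (0.90)(0.80) − (-0.45)(-0.30) = 0.5850
  C_23 = −[(0.90)(-0.25) − (-0.30)(-0.30)] = 0.3150
  C_31 = (-0.30)(-0.10) − (-0.45)(0.85) = 0.4125
  C_32 = −[(0.90)(-0.10) − (-0.45)(-0.35)] = 0.2475
  C_33 = (0.90)(0.85) − (-0.30)(-0.35) = 0.6600
det(I−A) = Σ_j (I−A)_1j·C_1j = (0.90)(0.6550) + (-0.30)(0.3100) + (-0.45)(0.3425) = 0.342375
adj(I−A) = Cᵀ =
  [ 0.6550   0.3525   0.4125]
  [ 0.3100   0.5850   0.2475]
  [ 0.3425   0.3150   0.6600]
(I − A)⁻¹ = adj(I−A) / det(I−A) ≈
  [   1.9131     1.0296     1.2048]
  [   0.9054     1.7087     0.7229]
  [   1.0004     0.9200     1.9277]
Δx = (I − A)⁻¹ Δd with Δd having +40 in the Ceramics component and 0 elsewhere.
So Δx_2 = L_23 · (+40), where L_23 = adj(I−A)_23 / det(I−A) = 0.2475 / 0.342375.
Δx_2 = 0.2475 × (+40) / 0.342375 = 9.90 / 0.342375 ≈ 28.916.

Δx_2 = 28.916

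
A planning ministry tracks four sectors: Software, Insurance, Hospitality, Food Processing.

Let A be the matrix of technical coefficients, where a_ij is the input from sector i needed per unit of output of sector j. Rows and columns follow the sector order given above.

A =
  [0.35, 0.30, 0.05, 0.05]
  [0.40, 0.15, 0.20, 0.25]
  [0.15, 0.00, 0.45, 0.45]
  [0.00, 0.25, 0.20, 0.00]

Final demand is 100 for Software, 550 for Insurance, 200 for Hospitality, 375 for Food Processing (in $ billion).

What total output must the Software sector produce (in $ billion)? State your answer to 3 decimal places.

I − A =
  [   0.65    -0.30    -0.05    -0.05]
  [  -0.40     0.85    -0.20    -0.25]
  [  -0.15     0.00     0.55    -0.45]
  [   0.00    -0.25    -0.20     1.00]
Compute the cofactors C_ij = (−1)^(i+j)·(3×3 minor ij) of I−A; the adjugate is their transpose:
adj(I−A) = Cᵀ =
  [ 0.334125   0.150500   0.125375   0.110750]
  [ 0.221500   0.290000   0.186500   0.167500]
  [ 0.163125   0.120000   0.386875   0.212250]
  [ 0.088000   0.096500   0.124000   0.222500]
det(I−A) = Σ_j (I−A)_1j·C_1j = (0.65)(0.334125) + (-0.30)(0.221500) + (-0.05)(0.163125) + (-0.05)(0.088000) = 0.138175
(I − A)⁻¹ = adj(I−A) / det(I−A) ≈
  [   2.4181     1.0892     0.9074     0.8015]
  [   1.6030     2.0988     1.3497     1.2122]
  [   1.1806     0.8685     2.7999     1.5361]
  [   0.6369     0.6984     0.8974     1.6103]
x = (I − A)⁻¹ d = adj(I−A)·d / det(I−A), with det(I−A) = 0.138175:
  x_1 = (0.334125·100 + 0.150500·550 + 0.125375·200 + 0.110750·375) / 0.138175 = 182.79375 / 0.138175 ≈ 1322.915
  x_2 = (0.221500·100 + 0.290000·550 + 0.186500·200 + 0.167500·375) / 0.138175 = 281.7625 / 0.138175 ≈ 2039.171
  x_3 = (0.163125·100 + 0.120000·550 + 0.386875·200 + 0.212250·375) / 0.138175 = 239.28125 / 0.138175 ≈ 1731.726
  x_4 = (0.088000·100 + 0.096500·550 + 0.124000·200 + 0.222500·375) / 0.138175 = 170.1125 / 0.138175 ≈ 1231.138

x_1 = 1322.915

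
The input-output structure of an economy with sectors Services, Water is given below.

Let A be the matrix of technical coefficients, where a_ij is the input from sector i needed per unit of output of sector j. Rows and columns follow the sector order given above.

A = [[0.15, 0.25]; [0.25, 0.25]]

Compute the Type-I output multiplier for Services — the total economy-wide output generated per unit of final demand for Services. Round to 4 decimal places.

I − A =
  [   0.85    -0.25]
  [  -0.25     0.75]
det(I−A) = (0.85)(0.75) − (-0.25)(-0.25) = 0.5750
adj(I−A) = [[0.75, 0.25], [0.25, 0.85]]
(I − A)⁻¹ = adj(I−A) / det(I−A) ≈
  [   1.30435     0.43478]
  [   0.43478     1.47826]
The output multiplier for sector j is the column-j sum of the Leontief inverse (I − A)⁻¹ = adj(I−A) / det(I−A).
Column S of adj(I−A): (0.75, 0.25); det(I−A) = 0.5750.
m_S = (0.75 + 0.25) / 0.5750 = 1.00 / 0.5750 ≈ 1.7391.

m_S = 1.7391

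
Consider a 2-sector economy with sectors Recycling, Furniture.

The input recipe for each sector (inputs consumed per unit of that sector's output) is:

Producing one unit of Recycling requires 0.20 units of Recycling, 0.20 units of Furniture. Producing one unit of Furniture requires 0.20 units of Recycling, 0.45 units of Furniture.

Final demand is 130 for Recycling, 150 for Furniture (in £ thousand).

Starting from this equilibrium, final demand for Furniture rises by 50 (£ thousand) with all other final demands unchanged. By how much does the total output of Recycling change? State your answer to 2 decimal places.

I − A =
  [   0.80    -0.20]
  [  -0.20     0.55]
det(I−A) = (0.80)(0.55) − (-0.20)(-0.20) = 0.4000
adj(I−A) = [[0.55, 0.20], [0.20, 0.80]]
(I − A)⁻¹ = adj(I−A) / det(I−A) ≈
  [   1.3750     0.5000]
  [   0.5000     2.0000]
Δx = (I − A)⁻¹ Δd with Δd having +50 in the Furniture component and 0 elsewhere.
So Δx_R = L_RF · (+50), where L_RF = adj(I−A)_RF / det(I−A) = 0.20 / 0.4000.
Δx_R = 0.20 × (+50) / 0.4000 = 10.00 / 0.4000 = 25.00.

Δx_R = 25.00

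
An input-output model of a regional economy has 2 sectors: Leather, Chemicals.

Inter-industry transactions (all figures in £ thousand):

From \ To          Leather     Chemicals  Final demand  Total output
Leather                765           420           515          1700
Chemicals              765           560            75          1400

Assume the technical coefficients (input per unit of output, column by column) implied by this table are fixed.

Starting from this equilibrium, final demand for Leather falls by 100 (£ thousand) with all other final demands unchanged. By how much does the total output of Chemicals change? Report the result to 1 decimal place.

Δx_2 = -230.8

Technical coefficients a_ij = z_ij / X_j:
  a_11 = 765/1700 = 0.45, a_21 = 765/1700 = 0.45
  a_12 = 420/1400 = 0.30, a_22 = 560/1400 = 0.40
I − A =
  [   0.55    -0.30]
  [  -0.45     0.60]
det(I−A) = (0.55)(0.60) − (-0.30)(-0.45) = 0.1950
adj(I−A) = [[0.60, 0.30], [0.45, 0.55]]
(I − A)⁻¹ = adj(I−A) / det(I−A) ≈
  [   3.0769     1.5385]
  [   2.3077     2.8205]
Δx = (I − A)⁻¹ Δd with Δd having -100 in the Leather component and 0 elsewhere.
So Δx_2 = L_21 · (-100), where L_21 = adj(I−A)_21 / det(I−A) = 0.45 / 0.1950.
Δx_2 = 0.45 × (-100) / 0.1950 = -45.00 / 0.1950 ≈ -230.8.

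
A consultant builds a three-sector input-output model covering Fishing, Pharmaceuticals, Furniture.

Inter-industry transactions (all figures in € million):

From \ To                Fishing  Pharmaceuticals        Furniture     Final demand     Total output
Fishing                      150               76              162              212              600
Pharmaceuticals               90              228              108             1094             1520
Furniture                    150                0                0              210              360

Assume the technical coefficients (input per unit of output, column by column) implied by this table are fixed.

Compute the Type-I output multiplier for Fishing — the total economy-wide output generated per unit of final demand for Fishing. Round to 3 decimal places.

Technical coefficients a_ij = z_ij / X_j:
  a_11 = 150/600 = 0.25, a_21 = 90/600 = 0.15, a_31 = 150/600 = 0.25
  a_12 = 76/1520 = 0.05, a_22 = 228/1520 = 0.15, a_32 = 0/1520 = 0.00
  a_13 = 162/360 = 0.45, a_23 = 108/360 = 0.30, a_33 = 0/360 = 0.00
I − A =
  [   0.75    -0.05    -0.45]
  [  -0.15     0.85    -0.30]
  [  -0.25     0.00     1.00]
Cofactors of I−A, C_ij = (−1)^(i+j)·(minor ij) (rows/columns in the sector order above):
  C_11 = (0.85)(1.00) − (-0.30)(0.00) = 0.8500
  C_12 = −[(-0.15)(1.00) − (-0.30)(-0.25)] = 0.2250
  C_13 = (-0.15)(0.00) − (0.85)(-0.25) = 0.2125
  C_21 = −[(-0.05)(1.00) − (-0.45)(0.00)] = 0.0500
  C_22 = (0.75)(1.00) − (-0.45)(-0.25) = 0.6375
  C_23 = −[(0.75)(0.00) − (-0.05)(-0.25)] = 0.0125
  C_31 = (-0.05)(-0.30) − (-0.45)(0.85) = 0.3975
  C_32 = −[(0.75)(-0.30) − (-0.45)(-0.15)] = 0.2925
  C_33 = (0.75)(0.85) − (-0.05)(-0.15) = 0.6300
det(I−A) = Σ_j (I−A)_1j·C_1j = (0.75)(0.8500) + (-0.05)(0.2250) + (-0.45)(0.2125) = 0.530625
adj(I−A) = Cᵀ =
  [ 0.8500   0.0500   0.3975]
  [ 0.2250   0.6375   0.2925]
  [ 0.2125   0.0125   0.6300]
(I − A)⁻¹ = adj(I−A) / det(I−A) ≈
  [   1.6019     0.0942     0.7491]
  [   0.4240     1.2014     0.5512]
  [   0.4005     0.0236     1.1873]
The output multiplier for sector j is the column-j sum of the Leontief inverse (I − A)⁻¹ = adj(I−A) / det(I−A).
Column 1 of adj(I−A): (0.8500, 0.2250, 0.2125); det(I−A) = 0.530625.
m_1 = (0.8500 + 0.2250 + 0.2125) / 0.530625 = 1.2875 / 0.530625 ≈ 2.426.

m_1 = 2.426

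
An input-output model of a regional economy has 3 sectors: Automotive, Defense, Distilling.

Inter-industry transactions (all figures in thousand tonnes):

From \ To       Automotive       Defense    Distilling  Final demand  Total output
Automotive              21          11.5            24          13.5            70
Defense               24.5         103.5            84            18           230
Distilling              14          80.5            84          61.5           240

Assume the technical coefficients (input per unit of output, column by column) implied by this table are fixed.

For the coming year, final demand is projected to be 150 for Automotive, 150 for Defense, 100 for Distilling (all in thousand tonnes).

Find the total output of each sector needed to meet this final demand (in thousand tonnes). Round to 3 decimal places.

Technical coefficients a_ij = z_ij / X_j:
  a_11 = 21/70 = 0.30, a_21 = 24.5/70 = 0.35, a_31 = 14/70 = 0.20
  a_12 = 11.5/230 = 0.05, a_22 = 103.5/230 = 0.45, a_32 = 80.5/230 = 0.35
  a_13 = 24/240 = 0.10, a_23 = 84/240 = 0.35, a_33 = 84/240 = 0.35
I − A =
  [   0.70    -0.05    -0.10]
  [  -0.35     0.55    -0.35]
  [  -0.20    -0.35     0.65]
Cofactors of I−A, C_ij = (−1)^(i+j)·(minor ij) (rows/columns in the sector order above):
  C_11 = (0.55)(0.65) − (-0.35)(-0.35) = 0.2350
  C_12 = −[(-0.35)(0.65) − (-0.35)(-0.20)] = 0.2975
  C_13 = (-0.35)(-0.35) − (0.55)(-0.20) = 0.2325
  C_21 = −[(-0.05)(0.65) − (-0.10)(-0.35)] = 0.0675
  C_22 = (0.70)(0.65) − (-0.10)(-0.20) = 0.4350
  C_23 = −[(0.70)(-0.35) − (-0.05)(-0.20)] = 0.2550
  C_31 = (-0.05)(-0.35) − (-0.10)(0.55) = 0.0725
  C_32 = −[(0.70)(-0.35) − (-0.10)(-0.35)] = 0.2800
  C_33 = (0.70)(0.55) − (-0.05)(-0.35) = 0.3675
det(I−A) = Σ_j (I−A)_1j·C_1j = (0.70)(0.2350) + (-0.05)(0.2975) + (-0.10)(0.2325) = 0.126375
adj(I−A) = Cᵀ =
  [ 0.2350   0.0675   0.0725]
  [ 0.2975   0.4350   0.2800]
  [ 0.2325   0.2550   0.3675]
(I − A)⁻¹ = adj(I−A) / det(I−A) ≈
  [   1.8595     0.5341     0.5737]
  [   2.3541     3.4421     2.2156]
  [   1.8398     2.0178     2.9080]
x = (I − A)⁻¹ d = adj(I−A)·d / det(I−A), with det(I−A) = 0.126375:
  x_1 = (0.2350·150 + 0.0675·150 + 0.0725·100) / 0.126375 = 52.625 / 0.126375 ≈ 416.419
  x_2 = (0.2975·150 + 0.4350·150 + 0.2800·100) / 0.126375 = 137.875 / 0.126375 ≈ 1090.999
  x_3 = (0.2325·150 + 0.2550·150 + 0.3675·100) / 0.126375 = 109.875 / 0.126375 ≈ 869.436

x_1 = 416.419, x_2 = 1090.999, x_3 = 869.436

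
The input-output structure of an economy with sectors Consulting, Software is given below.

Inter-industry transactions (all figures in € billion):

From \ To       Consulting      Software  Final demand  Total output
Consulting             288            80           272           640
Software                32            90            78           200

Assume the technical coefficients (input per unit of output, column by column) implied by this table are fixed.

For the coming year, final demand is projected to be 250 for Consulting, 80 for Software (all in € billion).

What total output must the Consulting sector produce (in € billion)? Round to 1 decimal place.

Technical coefficients a_ij = z_ij / X_j:
  a_11 = 288/640 = 0.45, a_21 = 32/640 = 0.05
  a_12 = 80/200 = 0.40, a_22 = 90/200 = 0.45
I − A =
  [   0.55    -0.40]
  [  -0.05     0.55]
det(I−A) = (0.55)(0.55) − (-0.40)(-0.05) = 0.2825
adj(I−A) = [[0.55, 0.40], [0.05, 0.55]]
(I − A)⁻¹ = adj(I−A) / det(I−A) ≈
  [   1.9469     1.4159]
  [   0.1770     1.9469]
x = (I − A)⁻¹ d = adj(I−A)·d / det(I−A), with det(I−A) = 0.2825:
  x_1 = (0.55·250 + 0.40·80) / 0.2825 = 169.50 / 0.2825 = 600.0
  x_2 = (0.05·250 + 0.55·80) / 0.2825 = 56.50 / 0.2825 = 200.0

x_1 = 600.0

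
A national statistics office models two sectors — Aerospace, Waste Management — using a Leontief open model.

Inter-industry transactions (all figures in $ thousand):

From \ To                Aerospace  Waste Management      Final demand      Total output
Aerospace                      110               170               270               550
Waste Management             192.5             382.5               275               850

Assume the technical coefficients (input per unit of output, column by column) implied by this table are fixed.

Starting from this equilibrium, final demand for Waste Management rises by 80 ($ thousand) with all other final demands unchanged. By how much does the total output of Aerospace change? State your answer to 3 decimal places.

Δx_1 = 43.243

Technical coefficients a_ij = z_ij / X_j:
  a_11 = 110/550 = 0.20, a_21 = 192.5/550 = 0.35
  a_12 = 170/850 = 0.20, a_22 = 382.5/850 = 0.45
I − A =
  [   0.80    -0.20]
  [  -0.35     0.55]
det(I−A) = (0.80)(0.55) − (-0.20)(-0.35) = 0.3700
adj(I−A) = [[0.55, 0.20], [0.35, 0.80]]
(I − A)⁻¹ = adj(I−A) / det(I−A) ≈
  [   1.4865     0.5405]
  [   0.9459     2.1622]
Δx = (I − A)⁻¹ Δd with Δd having +80 in the Waste Management component and 0 elsewhere.
So Δx_1 = L_12 · (+80), where L_12 = adj(I−A)_12 / det(I−A) = 0.20 / 0.3700.
Δx_1 = 0.20 × (+80) / 0.3700 = 16.00 / 0.3700 ≈ 43.243.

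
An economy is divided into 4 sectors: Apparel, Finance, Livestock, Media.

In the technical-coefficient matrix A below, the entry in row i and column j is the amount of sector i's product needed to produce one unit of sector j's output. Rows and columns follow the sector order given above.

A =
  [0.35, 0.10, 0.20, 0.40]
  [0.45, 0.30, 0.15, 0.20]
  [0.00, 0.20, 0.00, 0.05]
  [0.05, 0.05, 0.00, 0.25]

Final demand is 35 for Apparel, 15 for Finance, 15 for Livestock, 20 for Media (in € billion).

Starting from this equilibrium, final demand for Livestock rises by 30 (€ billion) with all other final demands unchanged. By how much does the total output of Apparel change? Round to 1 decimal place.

I − A =
  [   0.65    -0.10    -0.20    -0.40]
  [  -0.45     0.70    -0.15    -0.20]
  [   0.00    -0.20     1.00    -0.05]
  [  -0.05    -0.05     0.00     0.75]
Compute the cofactors C_ij = (−1)^(i+j)·(3×3 minor ij) of I−A; the adjugate is their transpose:
adj(I−A) = Cᵀ =
  [ 0.492125   0.125500   0.117250   0.303750]
  [ 0.347875   0.467000   0.139625   0.319375]
  [ 0.072375   0.095375   0.277000   0.082500]
  [ 0.056000   0.039500   0.017125   0.372500]
det(I−A) = Σ_j (I−A)_1j·C_1j = (0.65)(0.492125) + (-0.10)(0.347875) + (-0.20)(0.072375) + (-0.40)(0.056000) = 0.24821875
(I − A)⁻¹ = adj(I−A) / det(I−A) ≈
  [   1.9826     0.5056     0.4724     1.2237]
  [   1.4015     1.8814     0.5625     1.2867]
  [   0.2916     0.3842     1.1160     0.3324]
  [   0.2256     0.1591     0.0690     1.5007]
Δx = (I − A)⁻¹ Δd with Δd having +30 in the Livestock component and 0 elsewhere.
So Δx_1 = L_13 · (+30), where L_13 = adj(I−A)_13 / det(I−A) = 0.117250 / 0.24821875.
Δx_1 = 0.117250 × (+30) / 0.24821875 = 3.5175 / 0.24821875 ≈ 14.2.

Δx_1 = 14.2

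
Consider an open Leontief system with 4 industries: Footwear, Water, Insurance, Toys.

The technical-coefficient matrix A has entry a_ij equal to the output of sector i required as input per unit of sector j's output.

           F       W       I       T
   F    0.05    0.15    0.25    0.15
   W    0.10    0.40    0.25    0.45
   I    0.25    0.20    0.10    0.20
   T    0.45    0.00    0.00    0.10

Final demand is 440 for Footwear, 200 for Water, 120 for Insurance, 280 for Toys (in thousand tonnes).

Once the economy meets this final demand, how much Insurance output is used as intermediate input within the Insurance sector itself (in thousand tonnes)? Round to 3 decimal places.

I − A =
  [   0.95    -0.15    -0.25    -0.15]
  [  -0.10     0.60    -0.25    -0.45]
  [  -0.25    -0.20     0.90    -0.20]
  [  -0.45     0.00     0.00     0.90]
Compute the cofactors C_ij = (−1)^(i+j)·(3×3 minor ij) of I−A; the adjugate is their transpose:
adj(I−A) = Cᵀ =
  [ 0.441000   0.166500   0.168750   0.194250]
  [ 0.342000   0.630000   0.270000   0.432000]
  [ 0.247500   0.204750   0.428625   0.238875]
  [ 0.220500   0.083250   0.084375   0.400125]
det(I−A) = Σ_j (I−A)_1j·C_1j = (0.95)(0.441000) + (-0.15)(0.342000) + (-0.25)(0.247500) + (-0.15)(0.220500) = 0.2727
(I − A)⁻¹ = adj(I−A) / det(I−A) ≈
  [   1.6172     0.6106     0.6188     0.7123]
  [   1.2541     2.3102     0.9901     1.5842]
  [   0.9076     0.7508     1.5718     0.8760]
  [   0.8086     0.3053     0.3094     1.4673]
First solve x = (I − A)⁻¹ d = adj(I−A)·d / det(I−A); in particular x_I = (0.247500·440 + 0.204750·200 + 0.428625·120 + 0.238875·280) / 0.2727 = 268.17 / 0.2727 ≈ 983.38834.
Intermediate flow from I to I: z_II = a_II · x_I = 0.10 × 268.17 / 0.2727 = 26.817 / 0.2727 ≈ 98.339.

z_II = 98.339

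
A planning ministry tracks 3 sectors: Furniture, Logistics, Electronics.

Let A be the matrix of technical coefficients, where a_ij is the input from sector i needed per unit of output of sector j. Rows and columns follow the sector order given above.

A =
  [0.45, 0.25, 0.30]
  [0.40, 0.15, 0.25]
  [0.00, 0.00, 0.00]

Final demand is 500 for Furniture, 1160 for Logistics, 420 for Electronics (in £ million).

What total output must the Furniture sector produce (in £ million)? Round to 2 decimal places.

I − A =
  [   0.55    -0.25    -0.30]
  [  -0.40     0.85    -0.25]
  [   0.00     0.00     1.00]
Cofactors of I−A, C_ij = (−1)^(i+j)·(minor ij) (rows/columns in the sector order above):
  C_11 = (0.85)(1.00) − (-0.25)(0.00) = 0.8500
  C_12 = −[(-0.40)(1.00) − (-0.25)(0.00)] = 0.4000
  C_13 = (-0.40)(0.00) − (0.85)(0.00) = 0.0000
  C_21 = −[(-0.25)(1.00) − (-0.30)(0.00)] = 0.2500
  C_22 = (0.55)(1.00) − (-0.30)(0.00) = 0.5500
  C_23 = −[(0.55)(0.00) − (-0.25)(0.00)] = 0.0000
  C_31 = (-0.25)(-0.25) − (-0.30)(0.85) = 0.3175
  C_32 = −[(0.55)(-0.25) − (-0.30)(-0.40)] = 0.2575
  C_33 = (0.55)(0.85) − (-0.25)(-0.40) = 0.3675
det(I−A) = Σ_j (I−A)_1j·C_1j = (0.55)(0.8500) + (-0.25)(0.4000) + (-0.30)(0.0000) = 0.3675
adj(I−A) = Cᵀ =
  [ 0.8500   0.2500   0.3175]
  [ 0.4000   0.5500   0.2575]
  [ 0.0000   0.0000   0.3675]
(I − A)⁻¹ = adj(I−A) / det(I−A) ≈
  [   2.3129     0.6803     0.8639]
  [   1.0884     1.4966     0.7007]
  [   0.0000     0.0000     1.0000]
x = (I − A)⁻¹ d = adj(I−A)·d / det(I−A), with det(I−A) = 0.3675:
  x_F = (0.8500·500 + 0.2500·1160 + 0.3175·420) / 0.3675 = 848.35 / 0.3675 ≈ 2308.44
  x_L = (0.4000·500 + 0.5500·1160 + 0.2575·420) / 0.3675 = 946.15 / 0.3675 ≈ 2574.56
  x_E = (0.0000·500 + 0.0000·1160 + 0.3675·420) / 0.3675 = 154.35 / 0.3675 = 420.00

x_F = 2308.44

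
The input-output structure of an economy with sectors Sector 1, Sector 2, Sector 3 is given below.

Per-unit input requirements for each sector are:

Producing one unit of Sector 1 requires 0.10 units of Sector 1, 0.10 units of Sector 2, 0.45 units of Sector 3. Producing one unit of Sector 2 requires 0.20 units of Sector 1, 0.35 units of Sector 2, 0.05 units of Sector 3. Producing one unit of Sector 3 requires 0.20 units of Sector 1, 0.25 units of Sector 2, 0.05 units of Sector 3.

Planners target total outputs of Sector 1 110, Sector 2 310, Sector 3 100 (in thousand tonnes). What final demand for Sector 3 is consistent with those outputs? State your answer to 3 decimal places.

I − A =
  [   0.90    -0.20    -0.20]
  [  -0.10     0.65    -0.25]
  [  -0.45    -0.05     0.95]
d = (I − A) x:
  d_1 = (+0.90)·110 + (-0.20)·310 + (-0.20)·100 = 17.000
  d_2 = (-0.10)·110 + (+0.65)·310 + (-0.25)·100 = 165.500
  d_3 = (-0.45)·110 + (-0.05)·310 + (+0.95)·100 = 30.000

d_3 = 30.000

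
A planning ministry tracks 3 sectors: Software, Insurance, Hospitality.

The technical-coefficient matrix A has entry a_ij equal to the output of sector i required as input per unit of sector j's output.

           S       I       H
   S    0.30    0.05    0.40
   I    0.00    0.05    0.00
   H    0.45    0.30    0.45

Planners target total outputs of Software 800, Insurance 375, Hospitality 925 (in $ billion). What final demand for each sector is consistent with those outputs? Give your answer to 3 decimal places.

I − A =
  [   0.70    -0.05    -0.40]
  [   0.00     0.95     0.00]
  [  -0.45    -0.30     0.55]
d = (I − A) x:
  d_S = (+0.70)·800 + (-0.05)·375 + (-0.40)·925 = 171.250
  d_I = (+0.00)·800 + (+0.95)·375 + (+0.00)·925 = 356.250
  d_H = (-0.45)·800 + (-0.30)·375 + (+0.55)·925 = 36.250

d_S = 171.250, d_I = 356.250, d_H = 36.250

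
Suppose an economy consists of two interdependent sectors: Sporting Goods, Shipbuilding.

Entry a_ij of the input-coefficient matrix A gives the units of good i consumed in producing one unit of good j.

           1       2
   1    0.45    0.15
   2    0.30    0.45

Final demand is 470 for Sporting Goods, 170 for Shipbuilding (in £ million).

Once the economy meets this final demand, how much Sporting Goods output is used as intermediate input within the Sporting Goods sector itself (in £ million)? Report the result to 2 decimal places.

I − A =
  [   0.55    -0.15]
  [  -0.30     0.55]
det(I−A) = (0.55)(0.55) − (-0.15)(-0.30) = 0.2575
adj(I−A) = [[0.55, 0.15], [0.30, 0.55]]
(I − A)⁻¹ = adj(I−A) / det(I−A) ≈
  [   2.1359     0.5825]
  [   1.1650     2.1359]
First solve x = (I − A)⁻¹ d = adj(I−A)·d / det(I−A); in particular x_1 = (0.55·470 + 0.15·170) / 0.2575 = 284.00 / 0.2575 ≈ 1102.9126.
Intermediate flow from 1 to 1: z_11 = a_11 · x_1 = 0.45 × 284.00 / 0.2575 = 127.80 / 0.2575 ≈ 496.31.

z_11 = 496.31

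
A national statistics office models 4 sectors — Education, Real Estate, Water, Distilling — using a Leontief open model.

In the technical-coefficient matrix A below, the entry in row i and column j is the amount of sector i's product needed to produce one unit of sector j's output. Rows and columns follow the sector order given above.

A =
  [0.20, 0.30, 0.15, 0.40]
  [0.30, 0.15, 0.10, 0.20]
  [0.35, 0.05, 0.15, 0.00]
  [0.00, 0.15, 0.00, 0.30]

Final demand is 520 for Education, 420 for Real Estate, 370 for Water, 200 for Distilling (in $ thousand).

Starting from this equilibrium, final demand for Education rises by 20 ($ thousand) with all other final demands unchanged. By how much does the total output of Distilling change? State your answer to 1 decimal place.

Δx_4 = 3.2

I − A =
  [   0.80    -0.30    -0.15    -0.40]
  [  -0.30     0.85    -0.10    -0.20]
  [  -0.35    -0.05     0.85     0.00]
  [   0.00    -0.15     0.00     0.70]
Compute the cofactors C_ij = (−1)^(i+j)·(3×3 minor ij) of I−A; the adjugate is their transpose:
adj(I−A) = Cᵀ =
  [ 0.476750   0.234750   0.111750   0.339500]
  [ 0.203000   0.439250   0.087500   0.241500]
  [ 0.208250   0.122500   0.371000   0.154000]
  [ 0.043500   0.094125   0.018750   0.440125]
det(I−A) = Σ_j (I−A)_1j·C_1j = (0.80)(0.476750) + (-0.30)(0.203000) + (-0.15)(0.208250) + (-0.40)(0.043500) = 0.2718625
(I − A)⁻¹ = adj(I−A) / det(I−A) ≈
  [   1.7536     0.8635     0.4111     1.2488]
  [   0.7467     1.6157     0.3219     0.8883]
  [   0.7660     0.4506     1.3647     0.5665]
  [   0.1600     0.3462     0.0690     1.6189]
Δx = (I − A)⁻¹ Δd with Δd having +20 in the Education component and 0 elsewhere.
So Δx_4 = L_41 · (+20), where L_41 = adj(I−A)_41 / det(I−A) = 0.043500 / 0.2718625.
Δx_4 = 0.043500 × (+20) / 0.2718625 = 0.87 / 0.2718625 ≈ 3.2.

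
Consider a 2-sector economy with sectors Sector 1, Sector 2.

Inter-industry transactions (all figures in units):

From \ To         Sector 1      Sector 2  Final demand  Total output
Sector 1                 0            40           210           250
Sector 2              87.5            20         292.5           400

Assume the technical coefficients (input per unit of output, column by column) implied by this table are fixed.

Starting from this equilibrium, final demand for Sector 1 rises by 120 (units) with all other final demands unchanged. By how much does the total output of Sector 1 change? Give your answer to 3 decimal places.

Technical coefficients a_ij = z_ij / X_j:
  a_11 = 0/250 = 0.00, a_21 = 87.5/250 = 0.35
  a_12 = 40/400 = 0.10, a_22 = 20/400 = 0.05
I − A =
  [   1.00    -0.10]
  [  -0.35     0.95]
det(I−A) = (1.00)(0.95) − (-0.10)(-0.35) = 0.9150
adj(I−A) = [[0.95, 0.10], [0.35, 1.00]]
(I − A)⁻¹ = adj(I−A) / det(I−A) ≈
  [   1.0383     0.1093]
  [   0.3825     1.0929]
Δx = (I − A)⁻¹ Δd with Δd having +120 in the Sector 1 component and 0 elsewhere.
So Δx_1 = L_11 · (+120), where L_11 = adj(I−A)_11 / det(I−A) = 0.95 / 0.9150.
Δx_1 = 0.95 × (+120) / 0.9150 = 114.00 / 0.9150 ≈ 124.590.

Δx_1 = 124.590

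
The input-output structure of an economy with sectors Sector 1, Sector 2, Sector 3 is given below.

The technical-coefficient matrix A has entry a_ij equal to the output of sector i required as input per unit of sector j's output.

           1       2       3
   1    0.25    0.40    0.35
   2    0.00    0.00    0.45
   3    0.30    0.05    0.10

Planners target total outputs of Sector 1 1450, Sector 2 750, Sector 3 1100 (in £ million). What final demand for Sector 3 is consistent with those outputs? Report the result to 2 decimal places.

I − A =
  [   0.75    -0.40    -0.35]
  [   0.00     1.00    -0.45]
  [  -0.30    -0.05     0.90]
d = (I − A) x:
  d_1 = (+0.75)·1450 + (-0.40)·750 + (-0.35)·1100 = 402.50
  d_2 = (+0.00)·1450 + (+1.00)·750 + (-0.45)·1100 = 255.00
  d_3 = (-0.30)·1450 + (-0.05)·750 + (+0.90)·1100 = 517.50

d_3 = 517.50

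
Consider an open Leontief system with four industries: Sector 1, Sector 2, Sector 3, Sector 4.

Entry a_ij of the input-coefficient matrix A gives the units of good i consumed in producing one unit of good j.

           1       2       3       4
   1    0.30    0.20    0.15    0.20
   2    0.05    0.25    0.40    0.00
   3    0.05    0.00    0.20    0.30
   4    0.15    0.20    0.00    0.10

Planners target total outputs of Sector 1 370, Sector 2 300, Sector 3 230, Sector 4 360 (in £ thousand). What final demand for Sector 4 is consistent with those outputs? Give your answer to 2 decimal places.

I − A =
  [   0.70    -0.20    -0.15    -0.20]
  [  -0.05     0.75    -0.40     0.00]
  [  -0.05     0.00     0.80    -0.30]
  [  -0.15    -0.20     0.00     0.90]
d = (I − A) x:
  d_1 = (+0.70)·370 + (-0.20)·300 + (-0.15)·230 + (-0.20)·360 = 92.50
  d_2 = (-0.05)·370 + (+0.75)·300 + (-0.40)·230 + (+0.00)·360 = 114.50
  d_3 = (-0.05)·370 + (+0.00)·300 + (+0.80)·230 + (-0.30)·360 = 57.50
  d_4 = (-0.15)·370 + (-0.20)·300 + (+0.00)·230 + (+0.90)·360 = 208.50

d_4 = 208.50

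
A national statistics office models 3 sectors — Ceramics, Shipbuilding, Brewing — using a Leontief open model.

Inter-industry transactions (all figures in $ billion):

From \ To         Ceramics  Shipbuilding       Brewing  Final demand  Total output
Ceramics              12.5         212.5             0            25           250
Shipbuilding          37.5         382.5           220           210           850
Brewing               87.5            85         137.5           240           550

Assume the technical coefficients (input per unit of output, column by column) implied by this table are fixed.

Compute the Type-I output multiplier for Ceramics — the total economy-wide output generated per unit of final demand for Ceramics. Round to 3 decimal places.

m_1 = 2.863

Technical coefficients a_ij = z_ij / X_j:
  a_11 = 12.5/250 = 0.05, a_21 = 37.5/250 = 0.15, a_31 = 87.5/250 = 0.35
  a_12 = 212.5/850 = 0.25, a_22 = 382.5/850 = 0.45, a_32 = 85/850 = 0.10
  a_13 = 0/550 = 0.00, a_23 = 220/550 = 0.40, a_33 = 137.5/550 = 0.25
I − A =
  [   0.95    -0.25     0.00]
  [  -0.15     0.55    -0.40]
  [  -0.35    -0.10     0.75]
Cofactors of I−A, C_ij = (−1)^(i+j)·(minor ij) (rows/columns in the sector order above):
  C_11 = (0.55)(0.75) − (-0.40)(-0.10) = 0.3725
  C_12 = −[(-0.15)(0.75) − (-0.40)(-0.35)] = 0.2525
  C_13 = (-0.15)(-0.10) − (0.55)(-0.35) = 0.2075
  C_21 = −[(-0.25)(0.75) − (0.00)(-0.10)] = 0.1875
  C_22 = (0.95)(0.75) − (0.00)(-0.35) = 0.7125
  C_23 = −[(0.95)(-0.10) − (-0.25)(-0.35)] = 0.1825
  C_31 = (-0.25)(-0.40) − (0.00)(0.55) = 0.1000
  C_32 = −[(0.95)(-0.40) − (0.00)(-0.15)] = 0.3800
  C_33 = (0.95)(0.55) − (-0.25)(-0.15) = 0.4850
det(I−A) = Σ_j (I−A)_1j·C_1j = (0.95)(0.3725) + (-0.25)(0.2525) + (0.00)(0.2075) = 0.29075
adj(I−A) = Cᵀ =
  [ 0.3725   0.1875   0.1000]
  [ 0.2525   0.7125   0.3800]
  [ 0.2075   0.1825   0.4850]
(I − A)⁻¹ = adj(I−A) / det(I−A) ≈
  [   1.2812     0.6449     0.3439]
  [   0.8684     2.4506     1.3070]
  [   0.7137     0.6277     1.6681]
The output multiplier for sector j is the column-j sum of the Leontief inverse (I − A)⁻¹ = adj(I−A) / det(I−A).
Column 1 of adj(I−A): (0.3725, 0.2525, 0.2075); det(I−A) = 0.29075.
m_1 = (0.3725 + 0.2525 + 0.2075) / 0.29075 = 0.8325 / 0.29075 ≈ 2.863.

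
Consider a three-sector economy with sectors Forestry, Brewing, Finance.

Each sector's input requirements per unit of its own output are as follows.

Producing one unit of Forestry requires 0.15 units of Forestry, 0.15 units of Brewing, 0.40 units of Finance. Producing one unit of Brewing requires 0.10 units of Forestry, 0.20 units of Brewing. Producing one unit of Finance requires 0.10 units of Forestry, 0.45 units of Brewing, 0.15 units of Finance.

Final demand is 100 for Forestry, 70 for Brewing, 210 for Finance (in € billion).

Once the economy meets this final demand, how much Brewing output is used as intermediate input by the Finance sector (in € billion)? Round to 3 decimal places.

z_23 = 152.358

I − A =
  [   0.85    -0.10    -0.10]
  [  -0.15     0.80    -0.45]
  [  -0.40     0.00     0.85]
Cofactors of I−A, C_ij = (−1)^(i+j)·(minor ij) (rows/columns in the sector order above):
  C_11 = (0.80)(0.85) − (-0.45)(0.00) = 0.6800
  C_12 = −[(-0.15)(0.85) − (-0.45)(-0.40)] = 0.3075
  C_13 = (-0.15)(0.00) − (0.80)(-0.40) = 0.3200
  C_21 = −[(-0.10)(0.85) − (-0.10)(0.00)] = 0.0850
  C_22 = (0.85)(0.85) − (-0.10)(-0.40) = 0.6825
  C_23 = −[(0.85)(0.00) − (-0.10)(-0.40)] = 0.0400
  C_31 = (-0.10)(-0.45) − (-0.10)(0.80) = 0.1250
  C_32 = −[(0.85)(-0.45) − (-0.10)(-0.15)] = 0.3975
  C_33 = (0.85)(0.80) − (-0.10)(-0.15) = 0.6650
det(I−A) = Σ_j (I−A)_1j·C_1j = (0.85)(0.6800) + (-0.10)(0.3075) + (-0.10)(0.3200) = 0.51525
adj(I−A) = Cᵀ =
  [ 0.6800   0.0850   0.1250]
  [ 0.3075   0.6825   0.3975]
  [ 0.3200   0.0400   0.6650]
(I − A)⁻¹ = adj(I−A) / det(I−A) ≈
  [   1.3197     0.1650     0.2426]
  [   0.5968     1.3246     0.7715]
  [   0.6211     0.0776     1.2906]
First solve x = (I − A)⁻¹ d = adj(I−A)·d / det(I−A); in particular x_3 = (0.3200·100 + 0.0400·70 + 0.6650·210) / 0.51525 = 174.45 / 0.51525 ≈ 338.57351.
Intermediate flow from 2 to 3: z_23 = a_23 · x_3 = 0.45 × 174.45 / 0.51525 = 78.5025 / 0.51525 ≈ 152.358.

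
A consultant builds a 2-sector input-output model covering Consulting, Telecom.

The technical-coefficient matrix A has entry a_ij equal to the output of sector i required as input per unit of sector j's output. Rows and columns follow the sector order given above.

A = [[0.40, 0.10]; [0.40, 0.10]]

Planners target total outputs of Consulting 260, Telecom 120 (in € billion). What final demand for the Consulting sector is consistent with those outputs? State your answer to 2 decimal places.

d_1 = 144.00

I − A =
  [   0.60    -0.10]
  [  -0.40     0.90]
d = (I − A) x:
  d_1 = (+0.60)·260 + (-0.10)·120 = 144.00
  d_2 = (-0.40)·260 + (+0.90)·120 = 4.00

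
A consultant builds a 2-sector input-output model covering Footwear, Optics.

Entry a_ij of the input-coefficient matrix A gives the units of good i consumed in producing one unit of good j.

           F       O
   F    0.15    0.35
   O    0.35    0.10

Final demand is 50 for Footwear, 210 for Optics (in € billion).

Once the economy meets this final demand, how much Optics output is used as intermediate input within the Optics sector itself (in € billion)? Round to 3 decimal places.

I − A =
  [   0.85    -0.35]
  [  -0.35     0.90]
det(I−A) = (0.85)(0.90) − (-0.35)(-0.35) = 0.6425
adj(I−A) = [[0.90, 0.35], [0.35, 0.85]]
(I − A)⁻¹ = adj(I−A) / det(I−A) ≈
  [   1.4008     0.5447]
  [   0.5447     1.3230]
First solve x = (I − A)⁻¹ d = adj(I−A)·d / det(I−A); in particular x_O = (0.35·50 + 0.85·210) / 0.6425 = 196.00 / 0.6425 ≈ 305.05837.
Intermediate flow from O to O: z_OO = a_OO · x_O = 0.10 × 196.00 / 0.6425 = 19.60 / 0.6425 ≈ 30.506.

z_OO = 30.506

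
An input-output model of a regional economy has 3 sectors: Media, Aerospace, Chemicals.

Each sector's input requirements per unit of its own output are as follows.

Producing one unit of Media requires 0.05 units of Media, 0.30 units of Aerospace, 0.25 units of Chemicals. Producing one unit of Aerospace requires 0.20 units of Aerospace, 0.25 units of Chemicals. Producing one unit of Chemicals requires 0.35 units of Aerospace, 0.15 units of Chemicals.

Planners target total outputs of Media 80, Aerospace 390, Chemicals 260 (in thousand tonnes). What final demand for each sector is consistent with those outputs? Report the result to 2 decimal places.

d_1 = 76.00, d_2 = 197.00, d_3 = 103.50

I − A =
  [   0.95     0.00     0.00]
  [  -0.30     0.80    -0.35]
  [  -0.25    -0.25     0.85]
d = (I − A) x:
  d_1 = (+0.95)·80 + (+0.00)·390 + (+0.00)·260 = 76.00
  d_2 = (-0.30)·80 + (+0.80)·390 + (-0.35)·260 = 197.00
  d_3 = (-0.25)·80 + (-0.25)·390 + (+0.85)·260 = 103.50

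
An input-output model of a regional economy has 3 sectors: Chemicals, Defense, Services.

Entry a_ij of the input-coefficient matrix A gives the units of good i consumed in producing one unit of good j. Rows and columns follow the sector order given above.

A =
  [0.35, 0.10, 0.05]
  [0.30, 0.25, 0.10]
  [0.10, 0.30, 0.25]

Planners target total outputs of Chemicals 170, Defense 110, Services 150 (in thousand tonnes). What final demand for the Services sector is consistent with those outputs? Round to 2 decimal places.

d_S = 62.50

I − A =
  [   0.65    -0.10    -0.05]
  [  -0.30     0.75    -0.10]
  [  -0.10    -0.30     0.75]
d = (I − A) x:
  d_C = (+0.65)·170 + (-0.10)·110 + (-0.05)·150 = 92.00
  d_D = (-0.30)·170 + (+0.75)·110 + (-0.10)·150 = 16.50
  d_S = (-0.10)·170 + (-0.30)·110 + (+0.75)·150 = 62.50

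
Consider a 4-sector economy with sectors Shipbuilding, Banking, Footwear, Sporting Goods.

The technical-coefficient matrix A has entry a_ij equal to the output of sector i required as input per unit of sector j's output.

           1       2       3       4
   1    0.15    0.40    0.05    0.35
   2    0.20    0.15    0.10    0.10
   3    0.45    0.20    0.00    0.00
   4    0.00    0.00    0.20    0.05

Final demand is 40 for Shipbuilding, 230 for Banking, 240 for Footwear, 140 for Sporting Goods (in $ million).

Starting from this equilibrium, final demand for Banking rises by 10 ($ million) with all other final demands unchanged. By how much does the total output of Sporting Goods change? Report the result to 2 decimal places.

I − A =
  [   0.85    -0.40    -0.05    -0.35]
  [  -0.20     0.85    -0.10    -0.10]
  [  -0.45    -0.20     1.00     0.00]
  [   0.00     0.00    -0.20     0.95]
Compute the cofactors C_ij = (−1)^(i+j)·(3×3 minor ij) of I−A; the adjugate is their transpose:
adj(I−A) = Cᵀ =
  [ 0.784500   0.403500   0.145875   0.331500]
  [ 0.241750   0.754625   0.121250   0.168500]
  [ 0.401375   0.332500   0.610375   0.182875]
  [ 0.084500   0.070000   0.128500   0.586375]
det(I−A) = Σ_j (I−A)_1j·C_1j = (0.85)(0.784500) + (-0.40)(0.241750) + (-0.05)(0.401375) + (-0.35)(0.084500) = 0.52048125
(I − A)⁻¹ = adj(I−A) / det(I−A) ≈
  [   1.5073     0.7752     0.2803     0.6369]
  [   0.4645     1.4499     0.2330     0.3237]
  [   0.7712     0.6388     1.1727     0.3514]
  [   0.1623     0.1345     0.2469     1.1266]
Δx = (I − A)⁻¹ Δd with Δd having +10 in the Banking component and 0 elsewhere.
So Δx_4 = L_42 · (+10), where L_42 = adj(I−A)_42 / det(I−A) = 0.070000 / 0.52048125.
Δx_4 = 0.070000 × (+10) / 0.52048125 = 0.70 / 0.52048125 ≈ 1.34.

Δx_4 = 1.34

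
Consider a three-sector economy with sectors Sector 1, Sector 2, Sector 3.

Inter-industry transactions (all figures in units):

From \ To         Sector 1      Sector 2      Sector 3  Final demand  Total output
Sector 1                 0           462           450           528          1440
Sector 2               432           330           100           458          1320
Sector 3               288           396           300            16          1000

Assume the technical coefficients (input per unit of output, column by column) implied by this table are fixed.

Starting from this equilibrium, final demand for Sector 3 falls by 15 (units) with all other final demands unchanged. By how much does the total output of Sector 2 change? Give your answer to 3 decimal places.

Δx_2 = -11.501

Technical coefficients a_ij = z_ij / X_j:
  a_11 = 0/1440 = 0.00, a_21 = 432/1440 = 0.30, a_31 = 288/1440 = 0.20
  a_12 = 462/1320 = 0.35, a_22 = 330/1320 = 0.25, a_32 = 396/1320 = 0.30
  a_13 = 450/1000 = 0.45, a_23 = 100/1000 = 0.10, a_33 = 300/1000 = 0.30
I − A =
  [   1.00    -0.35    -0.45]
  [  -0.30     0.75    -0.10]
  [  -0.20    -0.30     0.70]
Cofactors of I−A, C_ij = (−1)^(i+j)·(minor ij) (rows/columns in the sector order above):
  C_11 = (0.75)(0.70) − (-0.10)(-0.30) = 0.4950
  C_12 = −[(-0.30)(0.70) − (-0.10)(-0.20)] = 0.2300
  C_13 = (-0.30)(-0.30) − (0.75)(-0.20) = 0.2400
  C_21 = −[(-0.35)(0.70) − (-0.45)(-0.30)] = 0.3800
  C_22 = (1.00)(0.70) − (-0.45)(-0.20) = 0.6100
  C_23 = −[(1.00)(-0.30) − (-0.35)(-0.20)] = 0.3700
  C_31 = (-0.35)(-0.10) − (-0.45)(0.75) = 0.3725
  C_32 = −[(1.00)(-0.10) − (-0.45)(-0.30)] = 0.2350
  C_33 = (1.00)(0.75) − (-0.35)(-0.30) = 0.6450
det(I−A) = Σ_j (I−A)_1j·C_1j = (1.00)(0.4950) + (-0.35)(0.2300) + (-0.45)(0.2400) = 0.3065
adj(I−A) = Cᵀ =
  [ 0.4950   0.3800   0.3725]
  [ 0.2300   0.6100   0.2350]
  [ 0.2400   0.3700   0.6450]
(I − A)⁻¹ = adj(I−A) / det(I−A) ≈
  [   1.6150     1.2398     1.2153]
  [   0.7504     1.9902     0.7667]
  [   0.7830     1.2072     2.1044]
Δx = (I − A)⁻¹ Δd with Δd having -15 in the Sector 3 component and 0 elsewhere.
So Δx_2 = L_23 · (-15), where L_23 = adj(I−A)_23 / det(I−A) = 0.2350 / 0.3065.
Δx_2 = 0.2350 × (-15) / 0.3065 = -3.525 / 0.3065 ≈ -11.501.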